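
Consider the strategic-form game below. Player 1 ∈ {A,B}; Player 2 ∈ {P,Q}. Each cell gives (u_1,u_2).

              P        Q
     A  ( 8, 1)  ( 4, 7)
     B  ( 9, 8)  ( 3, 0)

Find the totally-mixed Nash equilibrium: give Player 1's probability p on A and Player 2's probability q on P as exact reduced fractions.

P1 indiff ⇒ q·8+(1-q)·4 = q·9+(1-q)·3 ⇒ q(-1) = (1-q)(-1) ⇒ q = 1/2
P2 indiff ⇒ p·1+(1-p)·8 = p·7+(1-p)·0 ⇒ p(-6) = (1-p)(-8) ⇒ p = 4/7

(p,q) = (4/7, 1/2)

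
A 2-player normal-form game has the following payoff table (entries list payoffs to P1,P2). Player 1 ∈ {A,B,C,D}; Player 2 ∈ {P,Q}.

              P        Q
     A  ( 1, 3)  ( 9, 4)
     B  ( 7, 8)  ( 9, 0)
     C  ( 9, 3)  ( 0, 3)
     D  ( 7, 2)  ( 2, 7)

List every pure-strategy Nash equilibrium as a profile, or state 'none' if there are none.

(A,P): not NE [P1→C gives 9>1; P2→Q gives 4>3]
(A,Q): NE
(B,P): not NE [P1→C gives 9>7]
(B,Q): not NE [P2→P gives 8>0]
(C,P): NE
(C,Q): not NE [P1→B gives 9>0]
(D,P): not NE [P1→C gives 9>7; P2→Q gives 7>2]
(D,Q): not NE [P1→B gives 9>2]

NE set: (A,Q), (C,P)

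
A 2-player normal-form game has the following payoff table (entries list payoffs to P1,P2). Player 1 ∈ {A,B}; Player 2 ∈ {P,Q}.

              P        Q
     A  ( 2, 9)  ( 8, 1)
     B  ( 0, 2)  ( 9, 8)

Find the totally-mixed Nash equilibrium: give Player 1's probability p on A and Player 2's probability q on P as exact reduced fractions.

P1 indiff ⇒ q·2+(1-q)·8 = q·0+(1-q)·9 ⇒ q(2) = (1-q)(1) ⇒ q = 1/3
P2 indiff ⇒ p·9+(1-p)·2 = p·1+(1-p)·8 ⇒ p(8) = (1-p)(6) ⇒ p = 3/7

P1 mixes 3/7 on A; P2 mixes 1/3 on P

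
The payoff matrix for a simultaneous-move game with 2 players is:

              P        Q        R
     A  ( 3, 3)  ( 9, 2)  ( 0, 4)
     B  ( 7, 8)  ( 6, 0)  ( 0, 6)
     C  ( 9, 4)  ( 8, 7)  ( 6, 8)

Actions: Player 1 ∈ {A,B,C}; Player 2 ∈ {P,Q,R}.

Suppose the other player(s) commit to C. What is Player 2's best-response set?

BR_2 = {R}

u_2(P vs C) = 4
u_2(Q vs C) = 7
u_2(R vs C) = 8
max payoff 8 at {R}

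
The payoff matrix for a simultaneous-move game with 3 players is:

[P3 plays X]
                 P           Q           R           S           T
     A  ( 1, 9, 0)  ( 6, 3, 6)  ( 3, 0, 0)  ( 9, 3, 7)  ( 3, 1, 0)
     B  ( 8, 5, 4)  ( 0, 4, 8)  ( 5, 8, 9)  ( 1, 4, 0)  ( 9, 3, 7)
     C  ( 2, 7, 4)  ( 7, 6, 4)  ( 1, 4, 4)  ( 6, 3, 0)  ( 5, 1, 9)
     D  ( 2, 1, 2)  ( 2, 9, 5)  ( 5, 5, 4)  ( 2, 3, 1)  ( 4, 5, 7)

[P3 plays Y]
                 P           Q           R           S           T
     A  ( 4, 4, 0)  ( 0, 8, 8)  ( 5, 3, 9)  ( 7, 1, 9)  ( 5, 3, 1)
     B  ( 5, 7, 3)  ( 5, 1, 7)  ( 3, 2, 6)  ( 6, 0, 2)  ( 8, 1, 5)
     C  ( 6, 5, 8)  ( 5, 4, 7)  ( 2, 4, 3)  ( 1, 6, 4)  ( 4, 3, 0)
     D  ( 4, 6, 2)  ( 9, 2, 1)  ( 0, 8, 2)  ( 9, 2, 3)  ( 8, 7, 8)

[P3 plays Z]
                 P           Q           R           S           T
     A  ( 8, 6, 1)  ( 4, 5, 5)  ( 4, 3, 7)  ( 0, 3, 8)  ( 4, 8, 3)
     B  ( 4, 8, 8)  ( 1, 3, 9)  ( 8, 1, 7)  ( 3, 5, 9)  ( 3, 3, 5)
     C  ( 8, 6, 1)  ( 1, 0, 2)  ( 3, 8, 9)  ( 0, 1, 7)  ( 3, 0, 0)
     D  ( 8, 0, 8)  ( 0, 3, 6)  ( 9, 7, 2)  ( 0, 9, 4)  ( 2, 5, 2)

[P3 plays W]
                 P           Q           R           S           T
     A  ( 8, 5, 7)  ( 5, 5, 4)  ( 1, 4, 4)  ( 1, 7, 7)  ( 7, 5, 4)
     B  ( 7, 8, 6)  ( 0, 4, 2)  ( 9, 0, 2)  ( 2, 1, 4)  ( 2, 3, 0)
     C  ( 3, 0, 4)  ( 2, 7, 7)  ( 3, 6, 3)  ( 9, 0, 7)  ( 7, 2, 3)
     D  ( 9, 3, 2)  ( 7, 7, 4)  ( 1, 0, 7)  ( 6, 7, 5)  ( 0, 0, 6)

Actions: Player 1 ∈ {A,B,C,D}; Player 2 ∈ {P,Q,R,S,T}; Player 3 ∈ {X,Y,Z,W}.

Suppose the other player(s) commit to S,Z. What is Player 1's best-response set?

argmax u_1 = {B}

u_1(A vs S,Z) = 0
u_1(B vs S,Z) = 3
u_1(C vs S,Z) = 0
u_1(D vs S,Z) = 0
max payoff 3 at {B}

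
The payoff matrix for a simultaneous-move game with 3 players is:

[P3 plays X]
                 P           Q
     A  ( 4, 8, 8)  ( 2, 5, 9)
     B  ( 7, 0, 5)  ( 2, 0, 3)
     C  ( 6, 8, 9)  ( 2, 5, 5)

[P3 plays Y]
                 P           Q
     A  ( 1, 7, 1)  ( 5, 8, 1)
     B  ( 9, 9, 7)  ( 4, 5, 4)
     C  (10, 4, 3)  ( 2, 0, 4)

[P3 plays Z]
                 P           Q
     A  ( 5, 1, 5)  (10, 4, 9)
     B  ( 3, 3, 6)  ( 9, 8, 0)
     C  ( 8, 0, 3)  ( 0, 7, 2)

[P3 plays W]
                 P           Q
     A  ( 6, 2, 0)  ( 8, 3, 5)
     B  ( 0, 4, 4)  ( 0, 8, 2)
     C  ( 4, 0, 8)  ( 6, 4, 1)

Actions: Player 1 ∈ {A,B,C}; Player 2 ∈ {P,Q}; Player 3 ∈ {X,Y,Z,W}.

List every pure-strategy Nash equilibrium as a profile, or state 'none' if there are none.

(A,P,X): not NE [P1→B gives 7>4]
(A,P,Y): not NE [P1→C gives 10>1; P2→Q gives 8>7; P3→X gives 8>1]
(A,P,Z): not NE [P1→C gives 8>5; P2→Q gives 4>1; P3→X gives 8>5]
(A,P,W): not NE [P2→Q gives 3>2; P3→X gives 8>0]
(A,Q,X): not NE [P2→P gives 8>5]
(A,Q,Y): not NE [P3→Z gives 9>1]
(A,Q,Z): NE
(A,Q,W): not NE [P3→Z gives 9>5]
(B,P,X): not NE [P3→Y gives 7>5]
(B,P,Y): not NE [P1→C gives 10>9]
(B,P,Z): not NE [P1→C gives 8>3; P2→Q gives 8>3; P3→Y gives 7>6]
(B,P,W): not NE [P1→A gives 6>0; P2→Q gives 8>4; P3→Y gives 7>4]
(B,Q,X): not NE [P3→Y gives 4>3]
(B,Q,Y): not NE [P1→A gives 5>4; P2→P gives 9>5]
(B,Q,Z): not NE [P1→A gives 10>9; P3→Y gives 4>0]
(B,Q,W): not NE [P1→A gives 8>0; P3→Y gives 4>2]
(C,P,X): not NE [P1→B gives 7>6]
(C,P,Y): not NE [P3→X gives 9>3]
(C,P,Z): not NE [P2→Q gives 7>0; P3→X gives 9>3]
(C,P,W): not NE [P1→A gives 6>4; P2→Q gives 4>0; P3→X gives 9>8]
(C,Q,X): not NE [P2→P gives 8>5]
(C,Q,Y): not NE [P1→A gives 5>2; P2→P gives 4>0; P3→X gives 5>4]
(C,Q,Z): not NE [P1→A gives 10>0; P3→X gives 5>2]
(C,Q,W): not NE [P1→A gives 8>6; P3→X gives 5>1]

Nash profiles: (A,Q,Z)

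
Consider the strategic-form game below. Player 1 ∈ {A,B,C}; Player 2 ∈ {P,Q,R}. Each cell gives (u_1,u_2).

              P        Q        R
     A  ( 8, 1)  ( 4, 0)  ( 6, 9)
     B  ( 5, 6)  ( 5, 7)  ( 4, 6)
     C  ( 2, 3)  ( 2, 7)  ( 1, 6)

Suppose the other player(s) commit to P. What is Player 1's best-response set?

u_1(A vs P) = 8
u_1(B vs P) = 5
u_1(C vs P) = 2
max payoff 8 at {A}

BR_1 = {A}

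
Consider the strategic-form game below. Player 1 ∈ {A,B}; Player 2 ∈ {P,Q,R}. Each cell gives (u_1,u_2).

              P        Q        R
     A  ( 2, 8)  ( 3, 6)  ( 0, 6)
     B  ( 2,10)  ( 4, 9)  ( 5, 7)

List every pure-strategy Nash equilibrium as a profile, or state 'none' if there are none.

(A,P): NE
(A,Q): not NE [P1→B gives 4>3; P2→P gives 8>6]
(A,R): not NE [P1→B gives 5>0; P2→P gives 8>6]
(B,P): NE
(B,Q): not NE [P2→P gives 10>9]
(B,R): not NE [P2→P gives 10>7]

NE set: (A,P), (B,P)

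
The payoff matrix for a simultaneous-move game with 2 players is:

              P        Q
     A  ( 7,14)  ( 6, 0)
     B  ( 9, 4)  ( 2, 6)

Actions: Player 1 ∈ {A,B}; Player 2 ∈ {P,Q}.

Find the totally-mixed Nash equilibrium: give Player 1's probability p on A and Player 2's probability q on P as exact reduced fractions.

(p,q) = (1/8, 2/3)

P1 indiff ⇒ q·7+(1-q)·6 = q·9+(1-q)·2 ⇒ q(-2) = (1-q)(-4) ⇒ q = 2/3
P2 indiff ⇒ p·14+(1-p)·4 = p·0+(1-p)·6 ⇒ p(14) = (1-p)(2) ⇒ p = 1/8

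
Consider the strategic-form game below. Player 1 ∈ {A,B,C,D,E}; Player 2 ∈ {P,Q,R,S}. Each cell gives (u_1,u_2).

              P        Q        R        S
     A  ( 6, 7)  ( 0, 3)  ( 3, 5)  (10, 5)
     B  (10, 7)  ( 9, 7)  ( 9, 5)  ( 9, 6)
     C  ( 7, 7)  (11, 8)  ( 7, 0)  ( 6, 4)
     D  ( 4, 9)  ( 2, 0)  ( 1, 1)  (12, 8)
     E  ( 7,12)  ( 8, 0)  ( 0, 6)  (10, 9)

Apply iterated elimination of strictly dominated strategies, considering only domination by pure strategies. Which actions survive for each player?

P2 drop R (P beats it: A:7>5 B:7>5 C:7>0 D:9>1 E:12>6)
P2 drop S (P beats it: A:7>5 B:7>6 C:7>4 D:9>8 E:12>9)
P1 drop A (B beats it: P:10>6 Q:9>0)
P1 drop D (B beats it: P:10>4 Q:9>2)
P1 drop E (B beats it: P:10>7 Q:9>8)
P1→{B,C} P2→{P,Q}

Survivors P1:{B,C} P2:{P,Q}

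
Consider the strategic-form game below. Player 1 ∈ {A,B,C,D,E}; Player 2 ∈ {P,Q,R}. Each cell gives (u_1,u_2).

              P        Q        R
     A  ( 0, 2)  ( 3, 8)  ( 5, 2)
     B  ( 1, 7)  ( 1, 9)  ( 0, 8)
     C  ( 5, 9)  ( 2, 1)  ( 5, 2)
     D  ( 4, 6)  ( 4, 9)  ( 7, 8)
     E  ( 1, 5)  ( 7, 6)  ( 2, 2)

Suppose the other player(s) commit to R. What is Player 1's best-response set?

argmax u_1 = {D}

u_1(A vs R) = 5
u_1(B vs R) = 0
u_1(C vs R) = 5
u_1(D vs R) = 7
u_1(E vs R) = 2
max payoff 7 at {D}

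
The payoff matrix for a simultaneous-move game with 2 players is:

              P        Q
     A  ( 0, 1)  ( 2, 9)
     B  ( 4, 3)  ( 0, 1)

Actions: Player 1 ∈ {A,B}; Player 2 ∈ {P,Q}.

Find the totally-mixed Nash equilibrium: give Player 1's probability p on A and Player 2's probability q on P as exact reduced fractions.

P1 indiff ⇒ q·0+(1-q)·2 = q·4+(1-q)·0 ⇒ q(-4) = (1-q)(-2) ⇒ q = 1/3
P2 indiff ⇒ p·1+(1-p)·3 = p·9+(1-p)·1 ⇒ p(-8) = (1-p)(-2) ⇒ p = 1/5

p=1/5, q=1/3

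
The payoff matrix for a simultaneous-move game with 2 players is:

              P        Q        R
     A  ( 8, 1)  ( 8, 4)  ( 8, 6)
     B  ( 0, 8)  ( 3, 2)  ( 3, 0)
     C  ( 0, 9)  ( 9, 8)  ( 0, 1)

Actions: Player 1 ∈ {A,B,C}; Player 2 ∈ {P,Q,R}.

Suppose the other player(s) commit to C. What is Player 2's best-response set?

BR_2 = {P}

u_2(P vs C) = 9
u_2(Q vs C) = 8
u_2(R vs C) = 1
max payoff 9 at {P}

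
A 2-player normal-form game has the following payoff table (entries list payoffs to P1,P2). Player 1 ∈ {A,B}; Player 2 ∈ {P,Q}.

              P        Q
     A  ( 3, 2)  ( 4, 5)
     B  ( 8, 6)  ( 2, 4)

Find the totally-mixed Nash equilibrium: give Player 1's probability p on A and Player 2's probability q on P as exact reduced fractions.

P1 indiff ⇒ q·3+(1-q)·4 = q·8+(1-q)·2 ⇒ q(-5) = (1-q)(-2) ⇒ q = 2/7
P2 indiff ⇒ p·2+(1-p)·6 = p·5+(1-p)·4 ⇒ p(-3) = (1-p)(-2) ⇒ p = 2/5

p=2/5, q=2/7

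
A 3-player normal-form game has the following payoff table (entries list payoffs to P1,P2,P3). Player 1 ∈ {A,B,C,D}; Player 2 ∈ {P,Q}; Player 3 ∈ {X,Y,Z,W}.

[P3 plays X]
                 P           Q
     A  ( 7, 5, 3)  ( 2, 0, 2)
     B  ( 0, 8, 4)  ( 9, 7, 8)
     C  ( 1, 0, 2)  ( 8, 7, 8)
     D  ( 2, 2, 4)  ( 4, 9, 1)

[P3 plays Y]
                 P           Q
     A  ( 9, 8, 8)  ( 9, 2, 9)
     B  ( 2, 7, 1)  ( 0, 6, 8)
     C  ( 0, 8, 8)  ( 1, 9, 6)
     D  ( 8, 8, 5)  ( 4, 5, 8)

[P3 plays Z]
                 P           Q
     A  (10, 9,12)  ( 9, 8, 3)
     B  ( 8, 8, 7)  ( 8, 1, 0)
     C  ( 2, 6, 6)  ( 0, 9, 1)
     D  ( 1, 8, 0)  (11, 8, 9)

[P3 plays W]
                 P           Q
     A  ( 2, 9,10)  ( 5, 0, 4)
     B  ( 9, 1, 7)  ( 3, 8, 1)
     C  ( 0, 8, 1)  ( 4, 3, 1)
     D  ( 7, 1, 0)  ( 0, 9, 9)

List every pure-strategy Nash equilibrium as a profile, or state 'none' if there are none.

PSNE = {(A,P,Z), (D,Q,Z)}

(A,P,X): not NE [P3→Z gives 12>3]
(A,P,Y): not NE [P3→Z gives 12>8]
(A,P,Z): NE
(A,P,W): not NE [P1→B gives 9>2; P3→Z gives 12>10]
(A,Q,X): not NE [P1→B gives 9>2; P2→P gives 5>0; P3→Y gives 9>2]
(A,Q,Y): not NE [P2→P gives 8>2]
(A,Q,Z): not NE [P1→D gives 11>9; P2→P gives 9>8; P3→Y gives 9>3]
(A,Q,W): not NE [P2→P gives 9>0; P3→Y gives 9>4]
(B,P,X): not NE [P1→A gives 7>0; P3→W gives 7>4]
(B,P,Y): not NE [P1→A gives 9>2; P3→W gives 7>1]
(B,P,Z): not NE [P1→A gives 10>8]
(B,P,W): not NE [P2→Q gives 8>1]
(B,Q,X): not NE [P2→P gives 8>7]
(B,Q,Y): not NE [P1→A gives 9>0; P2→P gives 7>6]
(B,Q,Z): not NE [P1→D gives 11>8; P2→P gives 8>1; P3→Y gives 8>0]
(B,Q,W): not NE [P1→A gives 5>3; P3→Y gives 8>1]
(C,P,X): not NE [P1→A gives 7>1; P2→Q gives 7>0; P3→Y gives 8>2]
(C,P,Y): not NE [P1→A gives 9>0; P2→Q gives 9>8]
(C,P,Z): not NE [P1→A gives 10>2; P2→Q gives 9>6; P3→Y gives 8>6]
(C,P,W): not NE [P1→B gives 9>0; P3→Y gives 8>1]
(C,Q,X): not NE [P1→B gives 9>8]
(C,Q,Y): not NE [P1→A gives 9>1; P3→X gives 8>6]
(C,Q,Z): not NE [P1→D gives 11>0; P3→X gives 8>1]
(C,Q,W): not NE [P1→A gives 5>4; P2→P gives 8>3; P3→X gives 8>1]
(D,P,X): not NE [P1→A gives 7>2; P2→Q gives 9>2; P3→Y gives 5>4]
(D,P,Y): not NE [P1→A gives 9>8]
(D,P,Z): not NE [P1→A gives 10>1; P3→Y gives 5>0]
(D,P,W): not NE [P1→B gives 9>7; P2→Q gives 9>1; P3→Y gives 5>0]
(D,Q,X): not NE [P1→B gives 9>4; P3→W gives 9>1]
(D,Q,Y): not NE [P1→A gives 9>4; P2→P gives 8>5; P3→W gives 9>8]
(D,Q,Z): NE
(D,Q,W): not NE [P1→A gives 5>0]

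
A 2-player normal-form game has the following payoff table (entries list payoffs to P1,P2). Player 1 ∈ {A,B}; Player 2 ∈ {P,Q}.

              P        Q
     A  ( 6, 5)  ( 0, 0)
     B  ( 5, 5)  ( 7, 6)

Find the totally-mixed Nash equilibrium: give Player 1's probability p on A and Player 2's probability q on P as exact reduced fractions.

P1 mixes 1/6 on A; P2 mixes 7/8 on P

P1 indiff ⇒ q·6+(1-q)·0 = q·5+(1-q)·7 ⇒ q(1) = (1-q)(7) ⇒ q = 7/8
P2 indiff ⇒ p·5+(1-p)·5 = p·0+(1-p)·6 ⇒ p(5) = (1-p)(1) ⇒ p = 1/6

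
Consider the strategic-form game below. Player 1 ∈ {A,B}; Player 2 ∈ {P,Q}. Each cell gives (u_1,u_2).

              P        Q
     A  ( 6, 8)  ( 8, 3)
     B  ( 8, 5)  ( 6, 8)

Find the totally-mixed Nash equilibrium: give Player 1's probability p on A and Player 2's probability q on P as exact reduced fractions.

P1 indiff ⇒ q·6+(1-q)·8 = q·8+(1-q)·6 ⇒ q(-2) = (1-q)(-2) ⇒ q = 1/2
P2 indiff ⇒ p·8+(1-p)·5 = p·3+(1-p)·8 ⇒ p(5) = (1-p)(3) ⇒ p = 3/8

(p,q) = (3/8, 1/2)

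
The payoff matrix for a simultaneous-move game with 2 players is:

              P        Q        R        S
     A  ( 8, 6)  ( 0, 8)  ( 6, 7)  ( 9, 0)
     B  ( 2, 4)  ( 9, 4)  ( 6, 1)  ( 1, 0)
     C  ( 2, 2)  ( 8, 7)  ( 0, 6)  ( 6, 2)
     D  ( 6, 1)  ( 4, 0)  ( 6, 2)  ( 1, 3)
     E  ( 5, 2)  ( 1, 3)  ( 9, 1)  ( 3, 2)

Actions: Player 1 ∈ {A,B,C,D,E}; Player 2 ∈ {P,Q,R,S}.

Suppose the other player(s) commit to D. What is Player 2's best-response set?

u_2(P vs D) = 1
u_2(Q vs D) = 0
u_2(R vs D) = 2
u_2(S vs D) = 3
max payoff 3 at {S}

P2 best: {S}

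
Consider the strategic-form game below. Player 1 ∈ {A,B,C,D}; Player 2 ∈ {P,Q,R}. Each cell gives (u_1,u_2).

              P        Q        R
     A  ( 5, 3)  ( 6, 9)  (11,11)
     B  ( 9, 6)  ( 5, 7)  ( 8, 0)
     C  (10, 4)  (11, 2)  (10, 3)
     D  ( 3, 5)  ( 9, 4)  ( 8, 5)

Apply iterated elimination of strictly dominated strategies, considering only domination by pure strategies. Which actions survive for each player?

Remaining: P1:{A,C} P2:{P,R}

P1 drop B (C beats it: P:10>9 Q:11>5 R:10>8)
P1 drop D (C beats it: P:10>3 Q:11>9 R:10>8)
P2 drop Q (R beats it: A:11>9 C:3>2)
P1→{A,C} P2→{P,R}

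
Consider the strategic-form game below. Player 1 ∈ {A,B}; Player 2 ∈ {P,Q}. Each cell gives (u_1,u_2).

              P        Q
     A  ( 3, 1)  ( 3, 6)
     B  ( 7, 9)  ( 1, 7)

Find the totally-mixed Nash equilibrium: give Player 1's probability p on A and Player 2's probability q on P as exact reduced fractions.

P1 mixes 2/7 on A; P2 mixes 1/3 on P

P1 indiff ⇒ q·3+(1-q)·3 = q·7+(1-q)·1 ⇒ q(-4) = (1-q)(-2) ⇒ q = 1/3
P2 indiff ⇒ p·1+(1-p)·9 = p·6+(1-p)·7 ⇒ p(-5) = (1-p)(-2) ⇒ p = 2/7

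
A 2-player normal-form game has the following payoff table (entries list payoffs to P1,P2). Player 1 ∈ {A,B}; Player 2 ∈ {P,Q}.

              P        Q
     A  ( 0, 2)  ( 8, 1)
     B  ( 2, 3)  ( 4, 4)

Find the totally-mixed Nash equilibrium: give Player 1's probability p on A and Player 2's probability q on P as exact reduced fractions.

P1 indiff ⇒ q·0+(1-q)·8 = q·2+(1-q)·4 ⇒ q(-2) = (1-q)(-4) ⇒ q = 2/3
P2 indiff ⇒ p·2+(1-p)·3 = p·1+(1-p)·4 ⇒ p(1) = (1-p)(1) ⇒ p = 1/2

(p,q) = (1/2, 2/3)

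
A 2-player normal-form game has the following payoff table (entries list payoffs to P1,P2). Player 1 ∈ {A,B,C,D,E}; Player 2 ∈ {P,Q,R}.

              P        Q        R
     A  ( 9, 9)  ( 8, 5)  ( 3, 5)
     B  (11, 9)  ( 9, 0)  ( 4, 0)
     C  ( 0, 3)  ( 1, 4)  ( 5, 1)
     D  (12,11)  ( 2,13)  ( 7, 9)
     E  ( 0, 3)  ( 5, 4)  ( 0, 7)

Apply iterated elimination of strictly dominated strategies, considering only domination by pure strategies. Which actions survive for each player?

Remaining: P1:{B,D} P2:{P,Q}

P1 drop A (B beats it: P:11>9 Q:9>8 R:4>3)
P1 drop C (D beats it: P:12>0 Q:2>1 R:7>5)
P1 drop E (B beats it: P:11>0 Q:9>5 R:4>0)
P2 drop R (P beats it: B:9>0 D:11>9)
P1→{B,D} P2→{P,Q}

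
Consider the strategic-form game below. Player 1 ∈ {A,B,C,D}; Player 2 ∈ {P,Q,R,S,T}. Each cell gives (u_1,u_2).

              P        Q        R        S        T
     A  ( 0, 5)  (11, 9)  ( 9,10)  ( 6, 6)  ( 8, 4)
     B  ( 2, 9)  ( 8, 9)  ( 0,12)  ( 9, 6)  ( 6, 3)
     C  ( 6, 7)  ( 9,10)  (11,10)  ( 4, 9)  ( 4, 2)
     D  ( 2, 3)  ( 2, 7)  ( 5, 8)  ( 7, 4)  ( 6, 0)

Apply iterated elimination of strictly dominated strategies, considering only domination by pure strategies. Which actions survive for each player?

P2 drop P (R beats it: A:10>5 B:12>9 C:10>7 D:8>3)
P2 drop S (Q beats it: A:9>6 B:9>6 C:10>9 D:7>4)
P1 drop B (A beats it: Q:11>8 R:9>0 T:8>6)
P1 drop D (A beats it: Q:11>2 R:9>5 T:8>6)
P2 drop T (Q beats it: A:9>4 C:10>2)
P1→{A,C} P2→{Q,R}

Survivors P1:{A,C} P2:{Q,R}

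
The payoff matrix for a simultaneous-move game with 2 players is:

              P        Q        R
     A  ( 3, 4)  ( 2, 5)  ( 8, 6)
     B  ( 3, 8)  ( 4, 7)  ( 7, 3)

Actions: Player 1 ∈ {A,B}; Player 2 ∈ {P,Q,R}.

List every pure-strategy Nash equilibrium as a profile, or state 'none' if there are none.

(A,P): not NE [P2→R gives 6>4]
(A,Q): not NE [P1→B gives 4>2; P2→R gives 6>5]
(A,R): NE
(B,P): NE
(B,Q): not NE [P2→P gives 8>7]
(B,R): not NE [P1→A gives 8>7; P2→P gives 8>3]

Nash profiles: (A,R), (B,P)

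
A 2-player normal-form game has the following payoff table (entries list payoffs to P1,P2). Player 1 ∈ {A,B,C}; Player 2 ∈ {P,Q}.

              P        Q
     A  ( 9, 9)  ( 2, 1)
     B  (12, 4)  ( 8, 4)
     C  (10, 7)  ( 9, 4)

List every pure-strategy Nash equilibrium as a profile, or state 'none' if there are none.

(A,P): not NE [P1→B gives 12>9]
(A,Q): not NE [P1→C gives 9>2; P2→P gives 9>1]
(B,P): NE
(B,Q): not NE [P1→C gives 9>8]
(C,P): not NE [P1→B gives 12>10]
(C,Q): not NE [P2→P gives 7>4]

NE set: (B,P)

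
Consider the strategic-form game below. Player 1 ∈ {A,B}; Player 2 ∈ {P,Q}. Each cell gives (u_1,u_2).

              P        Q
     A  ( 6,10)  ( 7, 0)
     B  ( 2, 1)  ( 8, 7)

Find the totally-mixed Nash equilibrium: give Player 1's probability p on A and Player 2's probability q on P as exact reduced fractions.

P1 mixes 3/8 on A; P2 mixes 1/5 on P

P1 indiff ⇒ q·6+(1-q)·7 = q·2+(1-q)·8 ⇒ q(4) = (1-q)(1) ⇒ q = 1/5
P2 indiff ⇒ p·10+(1-p)·1 = p·0+(1-p)·7 ⇒ p(10) = (1-p)(6) ⇒ p = 3/8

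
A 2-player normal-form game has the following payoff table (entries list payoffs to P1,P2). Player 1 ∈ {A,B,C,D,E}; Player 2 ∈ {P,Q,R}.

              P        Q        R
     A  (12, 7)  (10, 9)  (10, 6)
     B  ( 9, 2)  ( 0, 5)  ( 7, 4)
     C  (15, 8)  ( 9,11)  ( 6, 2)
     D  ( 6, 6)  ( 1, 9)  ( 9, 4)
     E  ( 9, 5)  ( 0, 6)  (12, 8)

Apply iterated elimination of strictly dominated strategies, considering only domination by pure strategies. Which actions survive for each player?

IESDS → P1:{A,E} P2:{Q,R}

P1 drop B (A beats it: P:12>9 Q:10>0 R:10>7)
P1 drop D (A beats it: P:12>6 Q:10>1 R:10>9)
P2 drop P (Q beats it: A:9>7 C:11>8 E:6>5)
P1 drop C (A beats it: Q:10>9 R:10>6)
P1→{A,E} P2→{Q,R}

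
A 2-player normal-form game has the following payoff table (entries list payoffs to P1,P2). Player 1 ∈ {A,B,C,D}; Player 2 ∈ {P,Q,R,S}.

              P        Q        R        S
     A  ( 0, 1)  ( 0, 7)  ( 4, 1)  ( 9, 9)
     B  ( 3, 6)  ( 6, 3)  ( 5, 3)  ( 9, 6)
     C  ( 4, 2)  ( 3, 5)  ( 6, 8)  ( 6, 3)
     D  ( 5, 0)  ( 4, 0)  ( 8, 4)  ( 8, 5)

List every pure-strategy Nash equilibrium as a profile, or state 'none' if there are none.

(A,P): not NE [P1→D gives 5>0; P2→S gives 9>1]
(A,Q): not NE [P1→B gives 6>0; P2→S gives 9>7]
(A,R): not NE [P1→D gives 8>4; P2→S gives 9>1]
(A,S): NE
(B,P): not NE [P1→D gives 5>3]
(B,Q): not NE [P2→S gives 6>3]
(B,R): not NE [P1→D gives 8>5; P2→S gives 6>3]
(B,S): NE
(C,P): not NE [P1→D gives 5>4; P2→R gives 8>2]
(C,Q): not NE [P1→B gives 6>3; P2→R gives 8>5]
(C,R): not NE [P1→D gives 8>6]
(C,S): not NE [P1→B gives 9>6; P2→R gives 8>3]
(D,P): not NE [P2→S gives 5>0]
(D,Q): not NE [P1→B gives 6>4; P2→S gives 5>0]
(D,R): not NE [P2→S gives 5>4]
(D,S): not NE [P1→B gives 9>8]

NE set: (A,S), (B,S)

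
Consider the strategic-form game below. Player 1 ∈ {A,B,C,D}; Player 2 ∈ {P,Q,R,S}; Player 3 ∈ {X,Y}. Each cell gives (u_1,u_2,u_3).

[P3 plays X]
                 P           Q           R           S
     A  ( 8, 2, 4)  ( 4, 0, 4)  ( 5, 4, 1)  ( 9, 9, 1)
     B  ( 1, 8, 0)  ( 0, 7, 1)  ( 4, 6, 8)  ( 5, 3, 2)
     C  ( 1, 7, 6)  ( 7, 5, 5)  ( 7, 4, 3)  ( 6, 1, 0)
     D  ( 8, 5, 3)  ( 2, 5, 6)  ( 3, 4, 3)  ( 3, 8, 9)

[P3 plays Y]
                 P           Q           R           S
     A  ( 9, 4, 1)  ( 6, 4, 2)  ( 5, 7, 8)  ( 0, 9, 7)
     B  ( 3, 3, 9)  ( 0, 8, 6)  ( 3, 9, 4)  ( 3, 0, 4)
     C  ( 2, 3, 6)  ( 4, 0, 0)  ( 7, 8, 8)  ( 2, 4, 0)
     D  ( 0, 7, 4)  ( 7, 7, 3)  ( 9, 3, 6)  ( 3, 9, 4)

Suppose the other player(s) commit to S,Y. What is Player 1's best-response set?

u_1(A vs S,Y) = 0
u_1(B vs S,Y) = 3
u_1(C vs S,Y) = 2
u_1(D vs S,Y) = 3
max payoff 3 at {B,D}

P1 best: {B,D}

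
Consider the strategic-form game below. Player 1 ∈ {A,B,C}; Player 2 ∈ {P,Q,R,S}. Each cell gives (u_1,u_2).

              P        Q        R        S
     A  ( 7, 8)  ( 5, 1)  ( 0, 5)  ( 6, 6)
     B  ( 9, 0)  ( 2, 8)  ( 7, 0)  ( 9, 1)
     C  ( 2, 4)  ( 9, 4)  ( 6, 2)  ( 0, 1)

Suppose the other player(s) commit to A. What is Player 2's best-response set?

argmax u_2 = {P}

u_2(P vs A) = 8
u_2(Q vs A) = 1
u_2(R vs A) = 5
u_2(S vs A) = 6
max payoff 8 at {P}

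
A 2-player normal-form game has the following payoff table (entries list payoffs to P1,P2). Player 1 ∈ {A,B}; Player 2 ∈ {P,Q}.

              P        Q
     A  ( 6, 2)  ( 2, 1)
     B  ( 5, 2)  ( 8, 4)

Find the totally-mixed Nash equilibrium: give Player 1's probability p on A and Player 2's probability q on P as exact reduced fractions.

P1 indiff ⇒ q·6+(1-q)·2 = q·5+(1-q)·8 ⇒ q(1) = (1-q)(6) ⇒ q = 6/7
P2 indiff ⇒ p·2+(1-p)·2 = p·1+(1-p)·4 ⇒ p(1) = (1-p)(2) ⇒ p = 2/3

P1 mixes 2/3 on A; P2 mixes 6/7 on P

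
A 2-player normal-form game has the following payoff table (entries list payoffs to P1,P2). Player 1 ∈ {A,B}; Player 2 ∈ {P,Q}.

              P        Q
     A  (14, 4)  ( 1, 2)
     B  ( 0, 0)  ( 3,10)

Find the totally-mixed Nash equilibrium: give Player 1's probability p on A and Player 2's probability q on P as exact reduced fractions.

p=5/6, q=1/8

P1 indiff ⇒ q·14+(1-q)·1 = q·0+(1-q)·3 ⇒ q(14) = (1-q)(2) ⇒ q = 1/8
P2 indiff ⇒ p·4+(1-p)·0 = p·2+(1-p)·10 ⇒ p(2) = (1-p)(10) ⇒ p = 5/6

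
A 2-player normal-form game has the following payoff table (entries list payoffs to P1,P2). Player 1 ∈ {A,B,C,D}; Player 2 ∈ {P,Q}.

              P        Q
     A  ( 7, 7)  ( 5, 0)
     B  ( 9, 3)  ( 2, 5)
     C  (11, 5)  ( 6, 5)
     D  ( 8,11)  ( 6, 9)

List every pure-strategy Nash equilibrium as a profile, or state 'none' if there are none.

(A,P): not NE [P1→C gives 11>7]
(A,Q): not NE [P1→D gives 6>5; P2→P gives 7>0]
(B,P): not NE [P1→C gives 11>9; P2→Q gives 5>3]
(B,Q): not NE [P1→D gives 6>2]
(C,P): NE
(C,Q): NE
(D,P): not NE [P1→C gives 11>8]
(D,Q): not NE [P2→P gives 11>9]

NE set: (C,P), (C,Q)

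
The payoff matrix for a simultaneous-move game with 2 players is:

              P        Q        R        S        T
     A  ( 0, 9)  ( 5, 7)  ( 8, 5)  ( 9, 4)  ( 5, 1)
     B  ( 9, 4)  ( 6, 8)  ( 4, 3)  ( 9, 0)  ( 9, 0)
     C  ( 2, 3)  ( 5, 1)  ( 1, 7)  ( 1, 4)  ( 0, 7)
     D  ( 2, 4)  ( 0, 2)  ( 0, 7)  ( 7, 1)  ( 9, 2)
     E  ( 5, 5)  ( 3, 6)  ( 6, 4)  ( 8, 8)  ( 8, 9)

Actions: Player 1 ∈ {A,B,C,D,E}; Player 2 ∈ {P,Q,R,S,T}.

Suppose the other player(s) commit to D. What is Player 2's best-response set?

u_2(P vs D) = 4
u_2(Q vs D) = 2
u_2(R vs D) = 7
u_2(S vs D) = 1
u_2(T vs D) = 2
max payoff 7 at {R}

BR_2 = {R}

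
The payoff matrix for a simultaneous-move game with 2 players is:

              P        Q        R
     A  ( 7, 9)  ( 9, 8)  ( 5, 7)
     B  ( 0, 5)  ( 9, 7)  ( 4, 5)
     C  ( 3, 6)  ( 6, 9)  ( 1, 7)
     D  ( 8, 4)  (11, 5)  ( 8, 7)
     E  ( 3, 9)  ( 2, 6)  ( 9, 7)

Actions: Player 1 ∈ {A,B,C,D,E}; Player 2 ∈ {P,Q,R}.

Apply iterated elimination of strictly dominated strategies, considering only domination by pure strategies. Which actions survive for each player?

P1 drop A (D beats it: P:8>7 Q:11>9 R:8>5)
P1 drop B (D beats it: P:8>0 Q:11>9 R:8>4)
P1 drop C (D beats it: P:8>3 Q:11>6 R:8>1)
P2 drop Q (R beats it: D:7>5 E:7>6)
P1→{D,E} P2→{P,R}

IESDS → P1:{D,E} P2:{P,R}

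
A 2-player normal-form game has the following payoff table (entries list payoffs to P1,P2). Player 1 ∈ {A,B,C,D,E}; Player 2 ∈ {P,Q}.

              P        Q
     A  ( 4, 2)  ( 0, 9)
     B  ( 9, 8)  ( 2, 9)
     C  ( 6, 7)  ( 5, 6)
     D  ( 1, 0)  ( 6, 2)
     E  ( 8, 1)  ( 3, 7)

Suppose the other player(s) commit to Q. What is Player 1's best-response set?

u_1(A vs Q) = 0
u_1(B vs Q) = 2
u_1(C vs Q) = 5
u_1(D vs Q) = 6
u_1(E vs Q) = 3
max payoff 6 at {D}

argmax u_1 = {D}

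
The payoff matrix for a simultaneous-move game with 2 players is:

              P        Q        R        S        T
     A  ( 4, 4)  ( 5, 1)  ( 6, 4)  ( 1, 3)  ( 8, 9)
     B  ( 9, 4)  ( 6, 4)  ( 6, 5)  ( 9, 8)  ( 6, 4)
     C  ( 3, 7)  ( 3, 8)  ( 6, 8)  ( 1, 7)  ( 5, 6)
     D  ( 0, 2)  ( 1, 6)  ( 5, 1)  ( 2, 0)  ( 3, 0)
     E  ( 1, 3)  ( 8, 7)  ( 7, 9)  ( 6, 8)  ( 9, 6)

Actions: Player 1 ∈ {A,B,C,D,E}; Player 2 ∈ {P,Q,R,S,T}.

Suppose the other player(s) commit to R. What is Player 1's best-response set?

BR_1 = {E}

u_1(A vs R) = 6
u_1(B vs R) = 6
u_1(C vs R) = 6
u_1(D vs R) = 5
u_1(E vs R) = 7
max payoff 7 at {E}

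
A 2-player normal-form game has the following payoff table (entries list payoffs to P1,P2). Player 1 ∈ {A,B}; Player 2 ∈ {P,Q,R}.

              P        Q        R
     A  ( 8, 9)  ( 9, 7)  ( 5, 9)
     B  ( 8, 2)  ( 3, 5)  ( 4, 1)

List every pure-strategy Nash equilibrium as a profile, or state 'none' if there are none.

(A,P): NE
(A,Q): not NE [P2→R gives 9>7]
(A,R): NE
(B,P): not NE [P2→Q gives 5>2]
(B,Q): not NE [P1→A gives 9>3]
(B,R): not NE [P1→A gives 5>4; P2→Q gives 5>1]

NE set: (A,P), (A,R)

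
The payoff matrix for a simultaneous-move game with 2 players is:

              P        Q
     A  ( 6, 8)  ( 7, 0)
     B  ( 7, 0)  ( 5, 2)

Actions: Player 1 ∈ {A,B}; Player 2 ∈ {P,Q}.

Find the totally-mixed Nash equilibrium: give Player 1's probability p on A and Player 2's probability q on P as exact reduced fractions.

p=1/5, q=2/3

P1 indiff ⇒ q·6+(1-q)·7 = q·7+(1-q)·5 ⇒ q(-1) = (1-q)(-2) ⇒ q = 2/3
P2 indiff ⇒ p·8+(1-p)·0 = p·0+(1-p)·2 ⇒ p(8) = (1-p)(2) ⇒ p = 1/5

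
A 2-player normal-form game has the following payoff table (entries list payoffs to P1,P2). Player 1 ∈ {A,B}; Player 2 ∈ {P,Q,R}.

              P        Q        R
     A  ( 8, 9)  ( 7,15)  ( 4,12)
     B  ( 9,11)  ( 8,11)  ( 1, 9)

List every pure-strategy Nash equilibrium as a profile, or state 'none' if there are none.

(A,P): not NE [P1→B gives 9>8; P2→Q gives 15>9]
(A,Q): not NE [P1→B gives 8>7]
(A,R): not NE [P2→Q gives 15>12]
(B,P): NE
(B,Q): NE
(B,R): not NE [P1→A gives 4>1; P2→Q gives 11>9]

Nash profiles: (B,P), (B,Q)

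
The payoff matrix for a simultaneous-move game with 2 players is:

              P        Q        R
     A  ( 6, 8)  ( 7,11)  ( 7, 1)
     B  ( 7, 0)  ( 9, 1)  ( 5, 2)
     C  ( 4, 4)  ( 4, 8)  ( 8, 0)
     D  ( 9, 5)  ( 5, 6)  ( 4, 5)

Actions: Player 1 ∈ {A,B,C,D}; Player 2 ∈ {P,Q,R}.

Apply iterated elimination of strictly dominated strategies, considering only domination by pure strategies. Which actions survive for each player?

P2 drop P (Q beats it: A:11>8 B:1>0 C:8>4 D:6>5)
P1 drop D (A beats it: Q:7>5 R:7>4)
P1→{A,B,C} P2→{Q,R}

IESDS → P1:{A,B,C} P2:{Q,R}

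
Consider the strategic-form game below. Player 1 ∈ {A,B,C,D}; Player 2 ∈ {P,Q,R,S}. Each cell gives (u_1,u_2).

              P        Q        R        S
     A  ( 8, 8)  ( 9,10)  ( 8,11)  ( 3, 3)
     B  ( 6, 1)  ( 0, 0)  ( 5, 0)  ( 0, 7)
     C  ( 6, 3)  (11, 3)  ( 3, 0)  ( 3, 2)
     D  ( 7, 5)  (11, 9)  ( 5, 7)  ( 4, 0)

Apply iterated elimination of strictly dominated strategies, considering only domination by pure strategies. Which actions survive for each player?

Remaining: P1:{A,C,D} P2:{P,Q,R}

P1 drop B (A beats it: P:8>6 Q:9>0 R:8>5 S:3>0)
P2 drop S (P beats it: A:8>3 C:3>2 D:5>0)
P1→{A,C,D} P2→{P,Q,R}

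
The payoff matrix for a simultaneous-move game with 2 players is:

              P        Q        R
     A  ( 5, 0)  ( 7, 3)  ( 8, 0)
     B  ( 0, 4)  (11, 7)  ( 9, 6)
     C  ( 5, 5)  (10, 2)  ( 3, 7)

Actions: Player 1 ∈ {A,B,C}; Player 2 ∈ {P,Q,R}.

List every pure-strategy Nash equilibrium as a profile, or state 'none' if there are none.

NE set: (B,Q)

(A,P): not NE [P2→Q gives 3>0]
(A,Q): not NE [P1→B gives 11>7]
(A,R): not NE [P1→B gives 9>8; P2→Q gives 3>0]
(B,P): not NE [P1→C gives 5>0; P2→Q gives 7>4]
(B,Q): NE
(B,R): not NE [P2→Q gives 7>6]
(C,P): not NE [P2→R gives 7>5]
(C,Q): not NE [P1→B gives 11>10; P2→R gives 7>2]
(C,R): not NE [P1→B gives 9>3]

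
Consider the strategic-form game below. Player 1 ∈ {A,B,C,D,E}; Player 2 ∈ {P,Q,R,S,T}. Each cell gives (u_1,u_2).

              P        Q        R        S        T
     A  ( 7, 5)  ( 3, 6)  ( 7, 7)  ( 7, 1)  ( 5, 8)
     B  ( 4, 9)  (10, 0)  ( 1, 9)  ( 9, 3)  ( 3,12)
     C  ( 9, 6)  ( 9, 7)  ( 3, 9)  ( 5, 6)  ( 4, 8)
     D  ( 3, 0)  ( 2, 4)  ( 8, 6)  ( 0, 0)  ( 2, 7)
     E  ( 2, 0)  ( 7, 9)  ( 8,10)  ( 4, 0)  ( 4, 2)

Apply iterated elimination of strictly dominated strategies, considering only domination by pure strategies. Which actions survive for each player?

P2 drop P (T beats it: A:8>5 B:12>9 C:8>6 D:7>0 E:2>0)
P2 drop Q (R beats it: A:7>6 B:9>0 C:9>7 D:6>4 E:10>9)
P1 drop C (A beats it: R:7>3 S:7>5 T:5>4)
P2 drop S (R beats it: A:7>1 B:9>3 D:6>0 E:10>0)
P1 drop B (A beats it: R:7>1 T:5>3)
P1→{A,D,E} P2→{R,T}

Remaining: P1:{A,D,E} P2:{R,T}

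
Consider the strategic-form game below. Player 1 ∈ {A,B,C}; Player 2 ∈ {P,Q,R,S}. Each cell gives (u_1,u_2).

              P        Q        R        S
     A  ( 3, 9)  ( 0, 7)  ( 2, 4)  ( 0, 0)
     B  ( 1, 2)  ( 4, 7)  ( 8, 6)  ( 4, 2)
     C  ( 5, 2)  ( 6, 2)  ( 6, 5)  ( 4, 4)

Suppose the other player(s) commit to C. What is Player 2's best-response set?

u_2(P vs C) = 2
u_2(Q vs C) = 2
u_2(R vs C) = 5
u_2(S vs C) = 4
max payoff 5 at {R}

P2 best: {R}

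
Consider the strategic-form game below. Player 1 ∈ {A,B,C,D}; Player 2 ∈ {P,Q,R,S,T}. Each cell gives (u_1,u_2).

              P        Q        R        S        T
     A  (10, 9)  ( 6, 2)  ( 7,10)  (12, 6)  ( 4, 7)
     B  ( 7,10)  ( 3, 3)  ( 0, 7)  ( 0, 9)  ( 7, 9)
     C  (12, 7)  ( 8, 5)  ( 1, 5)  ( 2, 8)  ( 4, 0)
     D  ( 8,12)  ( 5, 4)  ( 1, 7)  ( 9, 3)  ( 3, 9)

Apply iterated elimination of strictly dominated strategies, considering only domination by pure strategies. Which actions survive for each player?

Survivors P1:{A,C} P2:{P,R,S}

P1 drop D (A beats it: P:10>8 Q:6>5 R:7>1 S:12>9 T:4>3)
P2 drop Q (P beats it: A:9>2 B:10>3 C:7>5)
P2 drop T (P beats it: A:9>7 B:10>9 C:7>0)
P1 drop B (A beats it: P:10>7 R:7>0 S:12>0)
P1→{A,C} P2→{P,R,S}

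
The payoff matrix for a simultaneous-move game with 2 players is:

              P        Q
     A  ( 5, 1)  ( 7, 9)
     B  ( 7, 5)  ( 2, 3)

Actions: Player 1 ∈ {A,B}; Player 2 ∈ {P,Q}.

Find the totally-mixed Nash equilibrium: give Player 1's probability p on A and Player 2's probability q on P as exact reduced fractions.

P1 indiff ⇒ q·5+(1-q)·7 = q·7+(1-q)·2 ⇒ q(-2) = (1-q)(-5) ⇒ q = 5/7
P2 indiff ⇒ p·1+(1-p)·5 = p·9+(1-p)·3 ⇒ p(-8) = (1-p)(-2) ⇒ p = 1/5

(p,q) = (1/5, 5/7)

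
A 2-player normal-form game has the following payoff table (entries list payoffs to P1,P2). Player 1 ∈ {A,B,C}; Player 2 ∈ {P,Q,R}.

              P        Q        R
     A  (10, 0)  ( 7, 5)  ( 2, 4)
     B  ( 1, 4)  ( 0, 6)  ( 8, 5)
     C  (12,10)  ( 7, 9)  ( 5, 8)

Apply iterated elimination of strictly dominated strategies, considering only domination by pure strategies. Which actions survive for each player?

Remaining: P1:{A,C} P2:{P,Q}

P2 drop R (Q beats it: A:5>4 B:6>5 C:9>8)
P1 drop B (A beats it: P:10>1 Q:7>0)
P1→{A,C} P2→{P,Q}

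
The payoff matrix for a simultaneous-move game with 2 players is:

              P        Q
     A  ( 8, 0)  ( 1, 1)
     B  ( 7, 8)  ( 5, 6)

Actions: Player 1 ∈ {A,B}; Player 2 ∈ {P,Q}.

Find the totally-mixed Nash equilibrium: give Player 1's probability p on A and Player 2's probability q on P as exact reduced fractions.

(p,q) = (2/3, 4/5)

P1 indiff ⇒ q·8+(1-q)·1 = q·7+(1-q)·5 ⇒ q(1) = (1-q)(4) ⇒ q = 4/5
P2 indiff ⇒ p·0+(1-p)·8 = p·1+(1-p)·6 ⇒ p(-1) = (1-p)(-2) ⇒ p = 2/3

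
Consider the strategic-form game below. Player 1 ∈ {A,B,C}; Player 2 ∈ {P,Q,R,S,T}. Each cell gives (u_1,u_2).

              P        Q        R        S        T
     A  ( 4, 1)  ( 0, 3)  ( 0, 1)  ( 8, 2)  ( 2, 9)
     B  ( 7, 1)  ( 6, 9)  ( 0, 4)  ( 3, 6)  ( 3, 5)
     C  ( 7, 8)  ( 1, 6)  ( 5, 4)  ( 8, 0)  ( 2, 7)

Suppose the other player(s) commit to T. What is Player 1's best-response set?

u_1(A vs T) = 2
u_1(B vs T) = 3
u_1(C vs T) = 2
max payoff 3 at {B}

argmax u_1 = {B}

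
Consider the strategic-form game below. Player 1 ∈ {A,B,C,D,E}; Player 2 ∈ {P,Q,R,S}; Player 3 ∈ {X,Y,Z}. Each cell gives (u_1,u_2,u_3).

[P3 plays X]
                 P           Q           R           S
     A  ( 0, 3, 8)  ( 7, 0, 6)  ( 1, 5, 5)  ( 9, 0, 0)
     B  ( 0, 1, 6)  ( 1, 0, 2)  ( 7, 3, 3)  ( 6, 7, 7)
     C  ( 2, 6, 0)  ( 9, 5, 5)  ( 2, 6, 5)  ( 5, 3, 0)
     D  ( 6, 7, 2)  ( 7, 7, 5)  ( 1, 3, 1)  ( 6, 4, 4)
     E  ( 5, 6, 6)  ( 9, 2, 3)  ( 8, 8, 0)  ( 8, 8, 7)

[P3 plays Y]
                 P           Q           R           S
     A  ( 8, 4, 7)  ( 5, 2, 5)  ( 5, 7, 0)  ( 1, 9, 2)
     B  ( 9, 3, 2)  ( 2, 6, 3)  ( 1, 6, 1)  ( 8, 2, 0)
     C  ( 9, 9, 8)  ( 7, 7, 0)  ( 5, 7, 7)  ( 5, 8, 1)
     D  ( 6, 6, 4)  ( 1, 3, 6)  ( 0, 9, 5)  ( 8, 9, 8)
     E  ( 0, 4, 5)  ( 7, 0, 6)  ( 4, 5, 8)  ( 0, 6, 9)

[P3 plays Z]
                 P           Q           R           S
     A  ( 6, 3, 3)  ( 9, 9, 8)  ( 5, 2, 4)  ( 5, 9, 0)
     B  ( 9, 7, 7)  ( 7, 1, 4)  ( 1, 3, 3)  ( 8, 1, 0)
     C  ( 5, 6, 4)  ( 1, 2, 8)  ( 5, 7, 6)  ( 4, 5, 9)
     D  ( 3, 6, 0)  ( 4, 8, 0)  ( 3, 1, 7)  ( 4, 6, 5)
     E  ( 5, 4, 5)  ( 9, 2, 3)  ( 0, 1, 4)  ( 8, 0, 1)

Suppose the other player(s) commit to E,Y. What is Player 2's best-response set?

argmax u_2 = {S}

u_2(P vs E,Y) = 4
u_2(Q vs E,Y) = 0
u_2(R vs E,Y) = 5
u_2(S vs E,Y) = 6
max payoff 6 at {S}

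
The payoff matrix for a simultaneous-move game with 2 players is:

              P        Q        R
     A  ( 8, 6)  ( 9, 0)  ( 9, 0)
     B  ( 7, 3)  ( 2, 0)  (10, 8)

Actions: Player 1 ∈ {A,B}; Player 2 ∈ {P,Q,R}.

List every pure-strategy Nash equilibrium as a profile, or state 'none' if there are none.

PSNE = {(A,P), (B,R)}

(A,P): NE
(A,Q): not NE [P2→P gives 6>0]
(A,R): not NE [P1→B gives 10>9; P2→P gives 6>0]
(B,P): not NE [P1→A gives 8>7; P2→R gives 8>3]
(B,Q): not NE [P1→A gives 9>2; P2→R gives 8>0]
(B,R): NE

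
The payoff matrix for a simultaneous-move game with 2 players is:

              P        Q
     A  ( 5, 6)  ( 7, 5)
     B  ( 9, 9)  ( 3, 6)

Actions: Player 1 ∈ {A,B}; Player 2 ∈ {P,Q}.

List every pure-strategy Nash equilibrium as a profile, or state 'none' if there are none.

(A,P): not NE [P1→B gives 9>5]
(A,Q): not NE [P2→P gives 6>5]
(B,P): NE
(B,Q): not NE [P1→A gives 7>3; P2→P gives 9>6]

Nash profiles: (B,P)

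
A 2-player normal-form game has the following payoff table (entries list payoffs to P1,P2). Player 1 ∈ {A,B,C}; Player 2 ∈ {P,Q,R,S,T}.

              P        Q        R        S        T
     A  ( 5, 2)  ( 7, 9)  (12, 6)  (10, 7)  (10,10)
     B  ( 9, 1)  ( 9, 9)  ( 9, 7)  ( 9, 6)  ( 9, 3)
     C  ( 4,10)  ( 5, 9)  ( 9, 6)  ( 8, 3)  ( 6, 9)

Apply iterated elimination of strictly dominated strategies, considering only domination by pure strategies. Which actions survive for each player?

Survivors P1:{A,B} P2:{Q,T}

P1 drop C (A beats it: P:5>4 Q:7>5 R:12>9 S:10>8 T:10>6)
P2 drop P (Q beats it: A:9>2 B:9>1)
P2 drop R (Q beats it: A:9>6 B:9>7)
P2 drop S (Q beats it: A:9>7 B:9>6)
P1→{A,B} P2→{Q,T}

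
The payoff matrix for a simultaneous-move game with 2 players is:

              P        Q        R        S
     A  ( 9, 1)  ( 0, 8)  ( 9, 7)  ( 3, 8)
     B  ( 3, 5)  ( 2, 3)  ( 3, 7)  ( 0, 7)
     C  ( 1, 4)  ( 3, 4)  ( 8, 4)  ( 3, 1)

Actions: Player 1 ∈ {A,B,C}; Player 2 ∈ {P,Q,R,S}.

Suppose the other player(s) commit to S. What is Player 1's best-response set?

u_1(A vs S) = 3
u_1(B vs S) = 0
u_1(C vs S) = 3
max payoff 3 at {A,C}

argmax u_1 = {A,C}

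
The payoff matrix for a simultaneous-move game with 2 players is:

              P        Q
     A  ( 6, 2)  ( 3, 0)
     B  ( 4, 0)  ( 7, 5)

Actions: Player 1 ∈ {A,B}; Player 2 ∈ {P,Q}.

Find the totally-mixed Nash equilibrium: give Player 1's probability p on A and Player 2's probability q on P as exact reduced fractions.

P1 indiff ⇒ q·6+(1-q)·3 = q·4+(1-q)·7 ⇒ q(2) = (1-q)(4) ⇒ q = 2/3
P2 indiff ⇒ p·2+(1-p)·0 = p·0+(1-p)·5 ⇒ p(2) = (1-p)(5) ⇒ p = 5/7

(p,q) = (5/7, 2/3)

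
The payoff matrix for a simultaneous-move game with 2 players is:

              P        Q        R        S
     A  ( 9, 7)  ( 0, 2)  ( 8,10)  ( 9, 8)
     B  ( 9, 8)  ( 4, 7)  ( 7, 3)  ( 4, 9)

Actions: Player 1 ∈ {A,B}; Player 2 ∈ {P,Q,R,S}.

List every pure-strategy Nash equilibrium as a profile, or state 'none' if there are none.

(A,P): not NE [P2→R gives 10>7]
(A,Q): not NE [P1→B gives 4>0; P2→R gives 10>2]
(A,R): NE
(A,S): not NE [P2→R gives 10>8]
(B,P): not NE [P2→S gives 9>8]
(B,Q): not NE [P2→S gives 9>7]
(B,R): not NE [P1→A gives 8>7; P2→S gives 9>3]
(B,S): not NE [P1→A gives 9>4]

Nash profiles: (A,R)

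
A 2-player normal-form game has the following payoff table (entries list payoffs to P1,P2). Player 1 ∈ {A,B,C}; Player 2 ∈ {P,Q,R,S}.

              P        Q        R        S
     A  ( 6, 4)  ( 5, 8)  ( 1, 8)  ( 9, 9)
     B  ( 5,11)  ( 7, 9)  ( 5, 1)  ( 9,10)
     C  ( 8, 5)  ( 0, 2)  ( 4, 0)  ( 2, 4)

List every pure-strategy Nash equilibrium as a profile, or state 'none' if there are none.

Nash profiles: (A,S), (C,P)

(A,P): not NE [P1→C gives 8>6; P2→S gives 9>4]
(A,Q): not NE [P1→B gives 7>5; P2→S gives 9>8]
(A,R): not NE [P1→B gives 5>1; P2→S gives 9>8]
(A,S): NE
(B,P): not NE [P1→C gives 8>5]
(B,Q): not NE [P2→P gives 11>9]
(B,R): not NE [P2→P gives 11>1]
(B,S): not NE [P2→P gives 11>10]
(C,P): NE
(C,Q): not NE [P1→B gives 7>0; P2→P gives 5>2]
(C,R): not NE [P1→B gives 5>4; P2→P gives 5>0]
(C,S): not NE [P1→B gives 9>2; P2→P gives 5>4]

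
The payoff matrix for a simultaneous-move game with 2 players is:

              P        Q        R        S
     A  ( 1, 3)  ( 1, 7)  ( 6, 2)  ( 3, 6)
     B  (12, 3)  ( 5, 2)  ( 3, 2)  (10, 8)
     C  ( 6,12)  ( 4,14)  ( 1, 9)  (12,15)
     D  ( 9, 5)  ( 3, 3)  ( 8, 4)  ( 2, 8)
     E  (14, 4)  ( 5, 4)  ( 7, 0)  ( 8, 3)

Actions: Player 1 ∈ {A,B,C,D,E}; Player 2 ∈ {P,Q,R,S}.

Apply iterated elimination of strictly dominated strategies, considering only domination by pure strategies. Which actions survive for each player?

P1 drop A (E beats it: P:14>1 Q:5>1 R:7>6 S:8>3)
P2 drop R (P beats it: B:3>2 C:12>9 D:5>4 E:4>0)
P1 drop D (B beats it: P:12>9 Q:5>3 S:10>2)
P1→{B,C,E} P2→{P,Q,S}

Remaining: P1:{B,C,E} P2:{P,Q,S}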